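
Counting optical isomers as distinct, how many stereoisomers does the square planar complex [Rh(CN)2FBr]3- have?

In a square planar complex each vertex has one trans partner and two cis neighbours.
Working through the distinct placements yields 2 geometric isomers: CN cis; CN trans.
Each arrangement has an internal mirror plane or centre of symmetry, so none is chiral.

2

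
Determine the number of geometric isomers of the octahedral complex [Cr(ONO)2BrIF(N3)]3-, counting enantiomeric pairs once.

The six octahedral sites form three mutually perpendicular trans pairs.
Placing the ligands in turn and identifying arrangements related by rotation or reflection leaves 9 distinct geometric isomers.

9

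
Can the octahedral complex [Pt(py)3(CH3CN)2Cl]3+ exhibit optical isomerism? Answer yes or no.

The six octahedral sites form three mutually perpendicular trans pairs.
There are 3 geometric isomers: py mer, CH3CN trans; py mer, CH3CN cis; py fac, CH3CN cis.
Each arrangement has an internal mirror plane or centre of symmetry, so none is chiral.

no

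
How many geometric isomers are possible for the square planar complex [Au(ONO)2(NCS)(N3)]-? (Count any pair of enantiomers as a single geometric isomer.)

A square has two trans pairs of vertices; adjacent vertices are cis.
The distinct arrangements are (2 in all): ONO cis; ONO trans.

2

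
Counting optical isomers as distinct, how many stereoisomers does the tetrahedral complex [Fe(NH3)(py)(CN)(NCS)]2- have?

In a tetrahedral complex all four positions are equivalent and every pair of ligands is adjacent — there is no cis/trans distinction.
Only one geometric arrangement is possible; it has no improper symmetry element, so it exists as a pair of enantiomers (2 stereoisomers).

2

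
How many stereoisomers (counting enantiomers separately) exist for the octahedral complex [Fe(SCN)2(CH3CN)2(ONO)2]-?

An octahedron has six vertices in three trans pairs; every non-trans pair is cis.
The distinct arrangements are (5 in all): SCN trans, CH3CN trans, ONO trans; SCN cis, CH3CN trans, ONO cis; SCN trans, CH3CN cis, ONO cis; SCN cis, CH3CN cis, ONO cis (chiral); SCN cis, CH3CN cis, ONO trans.
One of these lacks any improper symmetry element and so occurs as an enantiomeric pair, giving 5 + 1 = 6 stereoisomers in total.

6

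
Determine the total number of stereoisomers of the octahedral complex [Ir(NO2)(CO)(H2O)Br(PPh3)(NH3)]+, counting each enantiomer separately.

30

In an octahedral complex each vertex has one trans partner and four cis neighbours.
Systematic enumeration (placing each ligand type in turn and discarding arrangements equivalent by rotation or reflection) gives 15 geometric isomers.
Of these, 15 lack any improper symmetry element and so occur as enantiomeric pairs, giving 15 + 15 = 30 stereoisomers in total.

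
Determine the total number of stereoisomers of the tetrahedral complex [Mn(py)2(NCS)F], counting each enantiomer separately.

1

In a tetrahedral complex all four positions are equivalent and every pair of ligands is adjacent — there is no cis/trans distinction.
Only one geometric arrangement is possible.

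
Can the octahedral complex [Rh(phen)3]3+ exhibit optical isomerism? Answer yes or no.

An octahedron has six vertices in three trans pairs; every non-trans pair is cis.
Each phen is bidentate and must span two cis positions.
Only one geometric arrangement is possible; it has no improper symmetry element, so it exists as a pair of enantiomers (2 stereoisomers).

yes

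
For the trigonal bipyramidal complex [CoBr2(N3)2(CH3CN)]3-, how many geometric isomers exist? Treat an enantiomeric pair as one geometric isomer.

5

A trigonal bipyramid has two axial and three equatorial sites, which are chemically inequivalent.
Systematic enumeration (placing each ligand type in turn and discarding arrangements equivalent by rotation or reflection) gives 5 geometric isomers.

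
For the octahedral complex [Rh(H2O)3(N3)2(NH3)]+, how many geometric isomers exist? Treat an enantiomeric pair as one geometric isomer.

3

In an octahedral complex each vertex has one trans partner and four cis neighbours.
Systematic placement gives 3 geometric isomers: H2O mer, N3 cis; H2O mer, N3 trans; H2O fac, N3 cis.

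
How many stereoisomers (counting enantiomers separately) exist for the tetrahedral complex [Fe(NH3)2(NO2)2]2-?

Only one geometric arrangement is possible.

1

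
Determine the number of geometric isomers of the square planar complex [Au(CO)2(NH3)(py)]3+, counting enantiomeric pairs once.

A square has two trans pairs of vertices; adjacent vertices are cis.
The distinct arrangements are (2 in all): CO cis; CO trans.

2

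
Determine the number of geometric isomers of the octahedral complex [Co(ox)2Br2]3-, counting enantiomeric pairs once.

An octahedron has six vertices in three trans pairs; every non-trans pair is cis.
Each ox is bidentate and must span two cis positions.
Working through the distinct placements yields 2 geometric isomers: Br trans; Br cis (chiral).

2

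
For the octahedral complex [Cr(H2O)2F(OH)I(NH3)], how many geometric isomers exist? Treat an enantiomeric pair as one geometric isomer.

9

The six octahedral sites form three mutually perpendicular trans pairs.
Placing the ligands in turn and identifying arrangements related by rotation or reflection leaves 9 distinct geometric isomers.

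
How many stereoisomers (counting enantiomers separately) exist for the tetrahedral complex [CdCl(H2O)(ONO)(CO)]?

2

Only one geometric arrangement is possible; it has no improper symmetry element, so it exists as a pair of enantiomers (2 stereoisomers).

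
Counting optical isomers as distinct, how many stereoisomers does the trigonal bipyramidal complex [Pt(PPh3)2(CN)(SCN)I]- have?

10

A trigonal bipyramid has two axial and three equatorial sites, which are chemically inequivalent.
Systematic enumeration (placing each ligand type in turn and discarding arrangements equivalent by rotation or reflection) gives 7 geometric isomers.
Of these, 3 lack any improper symmetry element and so occur as enantiomeric pairs, giving 7 + 3 = 10 stereoisomers in total.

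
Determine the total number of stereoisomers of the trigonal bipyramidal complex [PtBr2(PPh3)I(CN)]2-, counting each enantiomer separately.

Exhaustive case analysis gives 7 geometric isomers.
Of these, 3 lack any improper symmetry element and so occur as enantiomeric pairs, giving 7 + 3 = 10 stereoisomers in total.

10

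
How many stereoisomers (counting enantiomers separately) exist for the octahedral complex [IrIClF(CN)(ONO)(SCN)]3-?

30

An octahedron has six vertices in three trans pairs; every non-trans pair is cis.
Exhaustive case analysis gives 15 geometric isomers.
Of these, 15 lack any improper symmetry element and so occur as enantiomeric pairs, giving 15 + 15 = 30 stereoisomers in total.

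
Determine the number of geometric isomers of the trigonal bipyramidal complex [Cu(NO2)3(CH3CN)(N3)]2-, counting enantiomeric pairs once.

There are 4 geometric isomers: CH3CN axial, N3 axial; CH3CN axial, N3 equatorial; CH3CN equatorial, N3 axial; CH3CN equatorial, N3 equatorial.

4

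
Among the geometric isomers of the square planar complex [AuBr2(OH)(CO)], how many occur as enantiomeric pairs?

0

In a square planar complex each vertex has one trans partner and two cis neighbours.
Working through the distinct placements yields 2 geometric isomers: Br cis; Br trans.
Each arrangement has an internal mirror plane or centre of symmetry, so none is chiral.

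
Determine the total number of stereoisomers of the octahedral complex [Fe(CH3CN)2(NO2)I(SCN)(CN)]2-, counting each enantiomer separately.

15

Placing the ligands in turn and identifying arrangements related by rotation or reflection leaves 9 distinct geometric isomers.
Of these, 6 lack any improper symmetry element and so occur as enantiomeric pairs, giving 9 + 6 = 15 stereoisomers in total.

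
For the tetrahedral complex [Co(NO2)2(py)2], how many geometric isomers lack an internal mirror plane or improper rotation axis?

All four vertices of a tetrahedron are equivalent and mutually adjacent, so cis/trans isomerism cannot arise.
Only one geometric arrangement is possible.

0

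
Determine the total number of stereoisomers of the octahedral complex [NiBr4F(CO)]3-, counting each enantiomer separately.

2

Working through the distinct placements yields 2 geometric isomers: F and CO mutually trans; F and CO mutually cis.
Each arrangement has an internal mirror plane or centre of symmetry, so none is chiral.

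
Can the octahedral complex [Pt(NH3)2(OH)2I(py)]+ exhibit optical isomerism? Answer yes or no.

yes

The distinct arrangements are (6 in all): NH3 cis, OH cis (3 arrangements, 2 chiral); NH3 cis, OH trans; NH3 trans, OH cis; NH3 trans, OH trans.
Of these, 2 lack any improper symmetry element and so occur as enantiomeric pairs, giving 6 + 2 = 8 stereoisomers in total.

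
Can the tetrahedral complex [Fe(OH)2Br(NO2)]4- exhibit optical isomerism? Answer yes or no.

All four vertices of a tetrahedron are equivalent and mutually adjacent, so cis/trans isomerism cannot arise.
Only one geometric arrangement is possible.

no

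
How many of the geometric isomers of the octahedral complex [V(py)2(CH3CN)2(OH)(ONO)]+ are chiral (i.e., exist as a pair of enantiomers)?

In an octahedral complex each vertex has one trans partner and four cis neighbours.
The distinct arrangements are (6 in all): py trans, CH3CN trans; py cis, CH3CN trans; py trans, CH3CN cis; py cis, CH3CN cis (3 arrangements, 2 chiral).
Of these, 2 lack any improper symmetry element and so occur as enantiomeric pairs, giving 6 + 2 = 8 stereoisomers in total.

2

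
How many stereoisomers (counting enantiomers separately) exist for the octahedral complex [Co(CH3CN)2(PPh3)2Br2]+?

6

The six octahedral sites form three mutually perpendicular trans pairs.
Systematic placement gives 5 geometric isomers: CH3CN trans, PPh3 trans, Br trans; CH3CN cis, PPh3 cis, Br trans; CH3CN cis, PPh3 trans, Br cis; CH3CN cis, PPh3 cis, Br cis (chiral); CH3CN trans, PPh3 cis, Br cis.
One of these lacks any improper symmetry element and so occurs as an enantiomeric pair, giving 5 + 1 = 6 stereoisomers in total.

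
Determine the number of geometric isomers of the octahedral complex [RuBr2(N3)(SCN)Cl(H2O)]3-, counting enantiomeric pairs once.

9

The six octahedral sites form three mutually perpendicular trans pairs.
Placing the ligands in turn and identifying arrangements related by rotation or reflection leaves 9 distinct geometric isomers.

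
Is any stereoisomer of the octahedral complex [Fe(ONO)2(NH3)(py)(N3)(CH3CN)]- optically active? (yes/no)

yes

Systematic enumeration (placing each ligand type in turn and discarding arrangements equivalent by rotation or reflection) gives 9 geometric isomers.
Of these, 6 lack any improper symmetry element and so occur as enantiomeric pairs, giving 9 + 6 = 15 stereoisomers in total.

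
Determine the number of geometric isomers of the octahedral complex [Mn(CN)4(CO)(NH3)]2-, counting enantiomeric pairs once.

2

The six octahedral sites form three mutually perpendicular trans pairs.
There are 2 geometric isomers: CO and NH3 mutually trans; CO and NH3 mutually cis.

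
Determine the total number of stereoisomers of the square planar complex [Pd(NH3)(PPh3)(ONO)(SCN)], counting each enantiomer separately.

In a square planar complex each vertex has one trans partner and two cis neighbours.
There are 3 geometric isomers: (NH3/PPh3 trans, ONO/SCN trans); (NH3/SCN trans, ONO/PPh3 trans); (NH3/ONO trans, PPh3/SCN trans).
Each arrangement has an internal mirror plane or centre of symmetry, so none is chiral.

3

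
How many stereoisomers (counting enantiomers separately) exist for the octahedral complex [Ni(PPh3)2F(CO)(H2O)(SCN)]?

15

The six octahedral sites form three mutually perpendicular trans pairs.
Placing the ligands in turn and identifying arrangements related by rotation or reflection leaves 9 distinct geometric isomers.
Of these, 6 lack any improper symmetry element and so occur as enantiomeric pairs, giving 9 + 6 = 15 stereoisomers in total.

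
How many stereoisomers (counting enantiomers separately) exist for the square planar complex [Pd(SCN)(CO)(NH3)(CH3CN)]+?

3

A square has two trans pairs of vertices; adjacent vertices are cis.
The distinct arrangements are (3 in all): (CH3CN/NH3 trans, CO/SCN trans); (CH3CN/SCN trans, CO/NH3 trans); (CH3CN/CO trans, NH3/SCN trans).
Each arrangement has an internal mirror plane or centre of symmetry, so none is chiral.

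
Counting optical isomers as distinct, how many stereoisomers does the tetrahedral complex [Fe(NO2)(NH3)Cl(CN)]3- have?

In a tetrahedral complex all four positions are equivalent and every pair of ligands is adjacent — there is no cis/trans distinction.
Only one geometric arrangement is possible; it has no improper symmetry element, so it exists as a pair of enantiomers (2 stereoisomers).

2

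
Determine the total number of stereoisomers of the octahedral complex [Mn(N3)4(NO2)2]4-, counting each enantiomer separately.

2

The six octahedral sites form three mutually perpendicular trans pairs.
There are 2 geometric isomers: NO2 trans; NO2 cis.
Each arrangement has an internal mirror plane or centre of symmetry, so none is chiral.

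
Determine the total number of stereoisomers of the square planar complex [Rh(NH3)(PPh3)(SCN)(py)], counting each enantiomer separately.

3

In a square planar complex each vertex has one trans partner and two cis neighbours.
The distinct arrangements are (3 in all): (NH3/SCN trans, PPh3/py trans); (NH3/py trans, PPh3/SCN trans); (NH3/PPh3 trans, SCN/py trans).
Each arrangement has an internal mirror plane or centre of symmetry, so none is chiral.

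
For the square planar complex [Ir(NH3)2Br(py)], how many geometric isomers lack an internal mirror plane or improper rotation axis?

A square has two trans pairs of vertices; adjacent vertices are cis.
Systematic placement gives 2 geometric isomers: NH3 cis; NH3 trans.
Each arrangement has an internal mirror plane or centre of symmetry, so none is chiral.

0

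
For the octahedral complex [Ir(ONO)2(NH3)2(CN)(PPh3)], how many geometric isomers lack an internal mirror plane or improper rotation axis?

2

In an octahedral complex each vertex has one trans partner and four cis neighbours.
There are 6 geometric isomers: ONO cis, NH3 cis (3 arrangements, 2 chiral); ONO trans, NH3 cis; ONO cis, NH3 trans; ONO trans, NH3 trans.
Of these, 2 lack any improper symmetry element and so occur as enantiomeric pairs, giving 6 + 2 = 8 stereoisomers in total.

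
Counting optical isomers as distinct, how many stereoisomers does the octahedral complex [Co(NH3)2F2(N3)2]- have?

6

The six octahedral sites form three mutually perpendicular trans pairs.
The distinct arrangements are (5 in all): NH3 trans, F trans, N3 trans; NH3 cis, F trans, N3 cis; NH3 trans, F cis, N3 cis; NH3 cis, F cis, N3 cis (chiral); NH3 cis, F cis, N3 trans.
One of these lacks any improper symmetry element and so occurs as an enantiomeric pair, giving 5 + 1 = 6 stereoisomers in total.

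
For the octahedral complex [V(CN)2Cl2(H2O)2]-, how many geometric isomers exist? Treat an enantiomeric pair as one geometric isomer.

The six octahedral sites form three mutually perpendicular trans pairs.
The distinct arrangements are (5 in all): CN trans, Cl trans, H2O trans; CN trans, Cl cis, H2O cis; CN cis, Cl cis, H2O trans; CN cis, Cl cis, H2O cis (chiral); CN cis, Cl trans, H2O cis.

5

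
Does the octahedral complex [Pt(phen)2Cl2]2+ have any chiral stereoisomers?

An octahedron has six vertices in three trans pairs; every non-trans pair is cis.
Each phen is bidentate and must span two cis positions.
The distinct arrangements are (2 in all): Cl trans; Cl cis (chiral).
One of these lacks any improper symmetry element and so occurs as an enantiomeric pair, giving 2 + 1 = 3 stereoisomers in total.

yes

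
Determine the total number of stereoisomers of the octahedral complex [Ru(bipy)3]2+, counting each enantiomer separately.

The six octahedral sites form three mutually perpendicular trans pairs.
Each bipy is bidentate and must span two cis positions.
Only one geometric arrangement is possible; it has no improper symmetry element, so it exists as a pair of enantiomers (2 stereoisomers).

2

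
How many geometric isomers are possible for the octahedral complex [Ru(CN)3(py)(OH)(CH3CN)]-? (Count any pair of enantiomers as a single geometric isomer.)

4

An octahedron has six vertices in three trans pairs; every non-trans pair is cis.
There are 4 geometric isomers: CN mer (3 arrangements); CN fac (chiral).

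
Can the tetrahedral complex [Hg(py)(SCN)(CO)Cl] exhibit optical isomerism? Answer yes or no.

yes

In a tetrahedral complex all four positions are equivalent and every pair of ligands is adjacent — there is no cis/trans distinction.
Only one geometric arrangement is possible; it has no improper symmetry element, so it exists as a pair of enantiomers (2 stereoisomers).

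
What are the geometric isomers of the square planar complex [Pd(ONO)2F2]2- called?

cis and trans

In a square planar complex each vertex has one trans partner and two cis neighbours.
Working through the distinct placements yields 2 geometric isomers: ONO cis; ONO trans.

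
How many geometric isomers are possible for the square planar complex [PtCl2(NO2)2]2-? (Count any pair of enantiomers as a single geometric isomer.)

2

A square has two trans pairs of vertices; adjacent vertices are cis.
Systematic placement gives 2 geometric isomers: Cl cis; Cl trans.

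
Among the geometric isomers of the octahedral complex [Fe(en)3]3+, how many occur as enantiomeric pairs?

1

Each en is bidentate and must span two cis positions.
Only one geometric arrangement is possible; it has no improper symmetry element, so it exists as a pair of enantiomers (2 stereoisomers).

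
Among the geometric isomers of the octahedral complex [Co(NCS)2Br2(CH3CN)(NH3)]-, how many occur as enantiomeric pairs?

An octahedron has six vertices in three trans pairs; every non-trans pair is cis.
The distinct arrangements are (6 in all): NCS cis, Br trans; NCS trans, Br trans; NCS cis, Br cis (3 arrangements, 2 chiral); NCS trans, Br cis.
Of these, 2 lack any improper symmetry element and so occur as enantiomeric pairs, giving 6 + 2 = 8 stereoisomers in total.

2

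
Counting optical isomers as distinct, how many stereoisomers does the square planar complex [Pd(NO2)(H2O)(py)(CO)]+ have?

3

A square has two trans pairs of vertices; adjacent vertices are cis.
Systematic placement gives 3 geometric isomers: (CO/NO2 trans, H2O/py trans); (CO/py trans, H2O/NO2 trans); (CO/H2O trans, NO2/py trans).
Each arrangement has an internal mirror plane or centre of symmetry, so none is chiral.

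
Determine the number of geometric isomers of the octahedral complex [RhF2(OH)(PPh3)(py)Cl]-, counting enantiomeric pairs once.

An octahedron has six vertices in three trans pairs; every non-trans pair is cis.
Placing the ligands in turn and identifying arrangements related by rotation or reflection leaves 9 distinct geometric isomers.

9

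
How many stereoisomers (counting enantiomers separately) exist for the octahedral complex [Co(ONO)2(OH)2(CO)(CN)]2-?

An octahedron has six vertices in three trans pairs; every non-trans pair is cis.
Systematic placement gives 6 geometric isomers: ONO trans, OH trans; ONO cis, OH cis (3 arrangements, 2 chiral); ONO trans, OH cis; ONO cis, OH trans.
Of these, 2 lack any improper symmetry element and so occur as enantiomeric pairs, giving 6 + 2 = 8 stereoisomers in total.

8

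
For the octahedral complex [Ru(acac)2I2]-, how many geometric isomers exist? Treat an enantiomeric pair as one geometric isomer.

2

An octahedron has six vertices in three trans pairs; every non-trans pair is cis.
Each acac is bidentate and must span two cis positions.
The distinct arrangements are (2 in all): I trans; I cis (chiral).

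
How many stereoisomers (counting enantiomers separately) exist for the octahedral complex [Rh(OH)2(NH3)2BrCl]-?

8

The six octahedral sites form three mutually perpendicular trans pairs.
There are 6 geometric isomers: OH trans, NH3 trans; OH cis, NH3 cis (3 arrangements, 2 chiral); OH trans, NH3 cis; OH cis, NH3 trans.
Of these, 2 lack any improper symmetry element and so occur as enantiomeric pairs, giving 6 + 2 = 8 stereoisomers in total.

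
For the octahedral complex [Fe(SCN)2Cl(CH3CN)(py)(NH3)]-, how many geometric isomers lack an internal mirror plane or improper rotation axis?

6

Systematic enumeration (placing each ligand type in turn and discarding arrangements equivalent by rotation or reflection) gives 9 geometric isomers.
Of these, 6 lack any improper symmetry element and so occur as enantiomeric pairs, giving 9 + 6 = 15 stereoisomers in total.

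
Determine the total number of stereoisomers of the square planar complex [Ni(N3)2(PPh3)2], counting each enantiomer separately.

2

Working through the distinct placements yields 2 geometric isomers: N3 cis; N3 trans.
Each arrangement has an internal mirror plane or centre of symmetry, so none is chiral.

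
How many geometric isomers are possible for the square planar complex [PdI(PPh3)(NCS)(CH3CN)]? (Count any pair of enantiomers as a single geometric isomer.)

3

A square has two trans pairs of vertices; adjacent vertices are cis.
Working through the distinct placements yields 3 geometric isomers: (CH3CN/NCS trans, I/PPh3 trans); (CH3CN/PPh3 trans, I/NCS trans); (CH3CN/I trans, NCS/PPh3 trans).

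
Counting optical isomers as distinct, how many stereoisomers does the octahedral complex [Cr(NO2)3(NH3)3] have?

In an octahedral complex each vertex has one trans partner and four cis neighbours.
Systematic placement gives 2 geometric isomers: NO2 mer; NO2 fac.
Each arrangement has an internal mirror plane or centre of symmetry, so none is chiral.

2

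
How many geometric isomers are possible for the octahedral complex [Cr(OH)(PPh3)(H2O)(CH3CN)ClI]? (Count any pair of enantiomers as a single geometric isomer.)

The six octahedral sites form three mutually perpendicular trans pairs.
Systematic enumeration (placing each ligand type in turn and discarding arrangements equivalent by rotation or reflection) gives 15 geometric isomers.

15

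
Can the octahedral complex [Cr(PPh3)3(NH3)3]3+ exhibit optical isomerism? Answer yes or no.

no

An octahedron has six vertices in three trans pairs; every non-trans pair is cis.
The distinct arrangements are (2 in all): PPh3 mer; PPh3 fac.
Each arrangement has an internal mirror plane or centre of symmetry, so none is chiral.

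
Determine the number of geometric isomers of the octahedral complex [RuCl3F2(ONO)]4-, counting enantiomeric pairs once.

3

In an octahedral complex each vertex has one trans partner and four cis neighbours.
Systematic placement gives 3 geometric isomers: Cl mer, F cis; Cl mer, F trans; Cl fac, F cis.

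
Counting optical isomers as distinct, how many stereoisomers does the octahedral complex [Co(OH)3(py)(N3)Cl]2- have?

5

In an octahedral complex each vertex has one trans partner and four cis neighbours.
Working through the distinct placements yields 4 geometric isomers: OH mer (3 arrangements); OH fac (chiral).
One of these lacks any improper symmetry element and so occurs as an enantiomeric pair, giving 4 + 1 = 5 stereoisomers in total.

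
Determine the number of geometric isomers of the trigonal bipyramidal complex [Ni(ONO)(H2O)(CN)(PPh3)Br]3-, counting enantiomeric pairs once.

Exhaustive case analysis gives 10 geometric isomers.

10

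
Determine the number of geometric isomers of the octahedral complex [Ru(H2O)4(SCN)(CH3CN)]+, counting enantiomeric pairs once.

In an octahedral complex each vertex has one trans partner and four cis neighbours.
Systematic placement gives 2 geometric isomers: SCN and CH3CN mutually cis; SCN and CH3CN mutually trans.

2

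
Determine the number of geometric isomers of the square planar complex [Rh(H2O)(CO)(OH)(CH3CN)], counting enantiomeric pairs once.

In a square planar complex each vertex has one trans partner and two cis neighbours.
There are 3 geometric isomers: (CH3CN/H2O trans, CO/OH trans); (CH3CN/OH trans, CO/H2O trans); (CH3CN/CO trans, H2O/OH trans).

3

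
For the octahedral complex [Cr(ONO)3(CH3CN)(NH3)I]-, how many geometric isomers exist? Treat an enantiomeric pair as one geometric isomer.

In an octahedral complex each vertex has one trans partner and four cis neighbours.
There are 4 geometric isomers: ONO mer (3 arrangements); ONO fac (chiral).

4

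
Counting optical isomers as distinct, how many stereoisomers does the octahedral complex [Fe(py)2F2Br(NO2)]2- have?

8

The distinct arrangements are (6 in all): py trans, F cis; py cis, F cis (3 arrangements, 2 chiral); py trans, F trans; py cis, F trans.
Of these, 2 lack any improper symmetry element and so occur as enantiomeric pairs, giving 6 + 2 = 8 stereoisomers in total.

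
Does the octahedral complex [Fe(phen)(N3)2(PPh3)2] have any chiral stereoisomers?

yes

Each phen is bidentate and must span two cis positions.
The distinct arrangements are (3 in all): N3 trans, PPh3 cis; N3 cis, PPh3 cis (chiral); N3 cis, PPh3 trans.
One of these lacks any improper symmetry element and so occurs as an enantiomeric pair, giving 3 + 1 = 4 stereoisomers in total.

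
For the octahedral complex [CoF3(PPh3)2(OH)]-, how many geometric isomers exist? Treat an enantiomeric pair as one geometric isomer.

3

Systematic placement gives 3 geometric isomers: F mer, PPh3 trans; F mer, PPh3 cis; F fac, PPh3 cis.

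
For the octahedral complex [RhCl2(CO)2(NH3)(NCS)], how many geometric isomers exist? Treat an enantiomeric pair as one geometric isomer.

An octahedron has six vertices in three trans pairs; every non-trans pair is cis.
Working through the distinct placements yields 6 geometric isomers: Cl trans, CO trans; Cl cis, CO trans; Cl cis, CO cis (3 arrangements, 2 chiral); Cl trans, CO cis.

6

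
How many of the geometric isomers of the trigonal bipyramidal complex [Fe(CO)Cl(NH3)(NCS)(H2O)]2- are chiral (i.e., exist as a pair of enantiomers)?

10

A trigonal bipyramid has two axial and three equatorial sites, which are chemically inequivalent.
Placing the ligands in turn and identifying arrangements related by rotation or reflection leaves 10 distinct geometric isomers.
Of these, 10 lack any improper symmetry element and so occur as enantiomeric pairs, giving 10 + 10 = 20 stereoisomers in total.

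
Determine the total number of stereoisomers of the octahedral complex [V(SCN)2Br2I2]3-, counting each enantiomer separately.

The six octahedral sites form three mutually perpendicular trans pairs.
Systematic placement gives 5 geometric isomers: SCN trans, Br trans, I trans; SCN cis, Br trans, I cis; SCN trans, Br cis, I cis; SCN cis, Br cis, I cis (chiral); SCN cis, Br cis, I trans.
One of these lacks any improper symmetry element and so occurs as an enantiomeric pair, giving 5 + 1 = 6 stereoisomers in total.

6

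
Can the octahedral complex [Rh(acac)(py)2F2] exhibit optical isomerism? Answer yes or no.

In an octahedral complex each vertex has one trans partner and four cis neighbours.
Each acac is bidentate and must span two cis positions.
There are 3 geometric isomers: py cis, F trans; py trans, F cis; py cis, F cis (chiral).
One of these lacks any improper symmetry element and so occurs as an enantiomeric pair, giving 3 + 1 = 4 stereoisomers in total.

yes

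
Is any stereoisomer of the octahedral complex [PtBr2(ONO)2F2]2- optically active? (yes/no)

yes

An octahedron has six vertices in three trans pairs; every non-trans pair is cis.
The distinct arrangements are (5 in all): Br trans, ONO trans, F trans; Br trans, ONO cis, F cis; Br cis, ONO trans, F cis; Br cis, ONO cis, F cis (chiral); Br cis, ONO cis, F trans.
One of these lacks any improper symmetry element and so occurs as an enantiomeric pair, giving 5 + 1 = 6 stereoisomers in total.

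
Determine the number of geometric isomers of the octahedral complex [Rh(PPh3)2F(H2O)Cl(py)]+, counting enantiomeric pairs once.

Systematic enumeration (placing each ligand type in turn and discarding arrangements equivalent by rotation or reflection) gives 9 geometric isomers.

9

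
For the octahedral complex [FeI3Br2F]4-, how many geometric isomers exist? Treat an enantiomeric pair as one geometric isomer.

3

An octahedron has six vertices in three trans pairs; every non-trans pair is cis.
Systematic placement gives 3 geometric isomers: I mer, Br trans; I mer, Br cis; I fac, Br cis.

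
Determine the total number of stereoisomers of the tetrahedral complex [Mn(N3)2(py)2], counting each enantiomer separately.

In a tetrahedral complex all four positions are equivalent and every pair of ligands is adjacent — there is no cis/trans distinction.
Only one geometric arrangement is possible.

1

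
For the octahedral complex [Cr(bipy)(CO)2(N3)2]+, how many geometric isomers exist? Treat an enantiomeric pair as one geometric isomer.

An octahedron has six vertices in three trans pairs; every non-trans pair is cis.
Each bipy is bidentate and must span two cis positions.
The distinct arrangements are (3 in all): CO trans, N3 cis; CO cis, N3 cis (chiral); CO cis, N3 trans.

3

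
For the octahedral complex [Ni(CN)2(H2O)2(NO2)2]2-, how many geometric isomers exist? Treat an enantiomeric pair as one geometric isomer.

5

There are 5 geometric isomers: CN trans, H2O trans, NO2 trans; CN trans, H2O cis, NO2 cis; CN cis, H2O cis, NO2 trans; CN cis, H2O cis, NO2 cis (chiral); CN cis, H2O trans, NO2 cis.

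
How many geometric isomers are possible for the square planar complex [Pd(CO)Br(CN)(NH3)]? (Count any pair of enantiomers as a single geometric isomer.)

In a square planar complex each vertex has one trans partner and two cis neighbours.
Working through the distinct placements yields 3 geometric isomers: (Br/CO trans, CN/NH3 trans); (Br/NH3 trans, CN/CO trans); (Br/CN trans, CO/NH3 trans).

3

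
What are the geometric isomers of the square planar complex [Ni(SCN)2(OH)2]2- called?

There are 2 geometric isomers: SCN cis; SCN trans.

cis and trans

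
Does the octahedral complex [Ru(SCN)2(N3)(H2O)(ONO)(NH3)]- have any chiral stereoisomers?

The six octahedral sites form three mutually perpendicular trans pairs.
Placing the ligands in turn and identifying arrangements related by rotation or reflection leaves 9 distinct geometric isomers.
Of these, 6 lack any improper symmetry element and so occur as enantiomeric pairs, giving 9 + 6 = 15 stereoisomers in total.

yes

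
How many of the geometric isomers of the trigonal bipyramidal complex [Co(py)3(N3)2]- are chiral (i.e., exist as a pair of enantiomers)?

A trigonal bipyramid has two axial and three equatorial sites, which are chemically inequivalent.
The distinct arrangements are (3 in all): N3 both axial; N3 one axial, one equatorial; N3 both equatorial.
Each arrangement has an internal mirror plane or centre of symmetry, so none is chiral.

0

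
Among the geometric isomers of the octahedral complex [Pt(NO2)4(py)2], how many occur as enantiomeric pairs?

An octahedron has six vertices in three trans pairs; every non-trans pair is cis.
Systematic placement gives 2 geometric isomers: py trans; py cis.
Each arrangement has an internal mirror plane or centre of symmetry, so none is chiral.

0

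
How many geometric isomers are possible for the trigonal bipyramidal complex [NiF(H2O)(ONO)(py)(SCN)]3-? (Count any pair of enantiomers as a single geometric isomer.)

10

A trigonal bipyramid has two axial and three equatorial sites, which are chemically inequivalent.
Exhaustive case analysis gives 10 geometric isomers.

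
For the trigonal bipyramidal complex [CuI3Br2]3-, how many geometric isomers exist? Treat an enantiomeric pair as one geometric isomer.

3

There are 3 geometric isomers: Br both axial; Br one axial, one equatorial; Br both equatorial.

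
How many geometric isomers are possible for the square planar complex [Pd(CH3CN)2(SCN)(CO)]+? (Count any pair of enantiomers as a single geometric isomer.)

2

In a square planar complex each vertex has one trans partner and two cis neighbours.
Systematic placement gives 2 geometric isomers: CH3CN cis; CH3CN trans.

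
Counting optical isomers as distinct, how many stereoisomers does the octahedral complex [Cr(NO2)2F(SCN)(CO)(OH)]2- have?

Exhaustive case analysis gives 9 geometric isomers.
Of these, 6 lack any improper symmetry element and so occur as enantiomeric pairs, giving 9 + 6 = 15 stereoisomers in total.

15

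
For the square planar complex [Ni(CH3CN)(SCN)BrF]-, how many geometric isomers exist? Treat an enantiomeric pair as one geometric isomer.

3

A square has two trans pairs of vertices; adjacent vertices are cis.
There are 3 geometric isomers: (Br/F trans, CH3CN/SCN trans); (Br/SCN trans, CH3CN/F trans); (Br/CH3CN trans, F/SCN trans).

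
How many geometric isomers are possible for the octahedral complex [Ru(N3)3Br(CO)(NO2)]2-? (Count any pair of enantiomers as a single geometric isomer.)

The six octahedral sites form three mutually perpendicular trans pairs.
Working through the distinct placements yields 4 geometric isomers: N3 mer (3 arrangements); N3 fac (chiral).

4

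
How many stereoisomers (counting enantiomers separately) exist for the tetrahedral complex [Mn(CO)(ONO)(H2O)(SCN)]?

All four vertices of a tetrahedron are equivalent and mutually adjacent, so cis/trans isomerism cannot arise.
Only one geometric arrangement is possible; it has no improper symmetry element, so it exists as a pair of enantiomers (2 stereoisomers).

2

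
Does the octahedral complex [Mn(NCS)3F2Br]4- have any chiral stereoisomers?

no

Systematic placement gives 3 geometric isomers: NCS mer, F cis; NCS mer, F trans; NCS fac, F cis.
Each arrangement has an internal mirror plane or centre of symmetry, so none is chiral.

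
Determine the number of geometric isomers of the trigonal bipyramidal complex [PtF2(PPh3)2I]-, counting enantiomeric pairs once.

5

A trigonal bipyramid has two axial and three equatorial sites, which are chemically inequivalent.
Exhaustive case analysis gives 5 geometric isomers.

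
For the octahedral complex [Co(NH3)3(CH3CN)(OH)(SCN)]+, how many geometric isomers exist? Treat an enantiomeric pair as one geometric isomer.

4

In an octahedral complex each vertex has one trans partner and four cis neighbours.
Systematic placement gives 4 geometric isomers: NH3 mer (3 arrangements); NH3 fac (chiral).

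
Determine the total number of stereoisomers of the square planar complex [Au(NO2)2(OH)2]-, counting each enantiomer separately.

In a square planar complex each vertex has one trans partner and two cis neighbours.
The distinct arrangements are (2 in all): NO2 cis; NO2 trans.
Each arrangement has an internal mirror plane or centre of symmetry, so none is chiral.

2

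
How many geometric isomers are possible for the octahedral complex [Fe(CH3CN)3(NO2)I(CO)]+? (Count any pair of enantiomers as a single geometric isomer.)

4

The distinct arrangements are (4 in all): CH3CN mer (3 arrangements); CH3CN fac (chiral).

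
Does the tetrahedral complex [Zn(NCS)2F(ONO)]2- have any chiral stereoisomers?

Only one geometric arrangement is possible.

no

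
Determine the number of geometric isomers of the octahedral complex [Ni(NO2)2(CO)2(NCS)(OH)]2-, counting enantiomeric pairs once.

6

The six octahedral sites form three mutually perpendicular trans pairs.
There are 6 geometric isomers: NO2 cis, CO trans; NO2 trans, CO trans; NO2 cis, CO cis (3 arrangements, 2 chiral); NO2 trans, CO cis.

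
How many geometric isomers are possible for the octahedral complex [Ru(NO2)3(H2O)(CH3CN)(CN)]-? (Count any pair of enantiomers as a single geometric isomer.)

In an octahedral complex each vertex has one trans partner and four cis neighbours.
Systematic placement gives 4 geometric isomers: NO2 mer (3 arrangements); NO2 fac (chiral).

4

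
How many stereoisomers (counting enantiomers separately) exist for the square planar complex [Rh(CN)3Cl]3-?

In a square planar complex each vertex has one trans partner and two cis neighbours.
Only one geometric arrangement is possible.

1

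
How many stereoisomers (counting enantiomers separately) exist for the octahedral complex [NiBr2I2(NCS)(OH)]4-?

8

In an octahedral complex each vertex has one trans partner and four cis neighbours.
Systematic placement gives 6 geometric isomers: Br trans, I trans; Br trans, I cis; Br cis, I cis (3 arrangements, 2 chiral); Br cis, I trans.
Of these, 2 lack any improper symmetry element and so occur as enantiomeric pairs, giving 6 + 2 = 8 stereoisomers in total.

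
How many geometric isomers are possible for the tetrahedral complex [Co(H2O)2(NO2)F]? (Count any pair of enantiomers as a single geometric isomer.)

1

In a tetrahedral complex all four positions are equivalent and every pair of ligands is adjacent — there is no cis/trans distinction.
Only one geometric arrangement is possible.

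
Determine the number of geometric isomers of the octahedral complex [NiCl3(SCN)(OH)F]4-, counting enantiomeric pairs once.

In an octahedral complex each vertex has one trans partner and four cis neighbours.
The distinct arrangements are (4 in all): Cl mer (3 arrangements); Cl fac (chiral).

4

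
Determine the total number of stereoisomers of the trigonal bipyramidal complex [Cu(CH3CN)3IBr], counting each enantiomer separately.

There are 4 geometric isomers: I equatorial, Br axial; I axial, Br axial; I equatorial, Br equatorial; I axial, Br equatorial.
Each arrangement has an internal mirror plane or centre of symmetry, so none is chiral.

4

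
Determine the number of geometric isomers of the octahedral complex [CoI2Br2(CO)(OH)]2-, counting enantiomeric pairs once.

The six octahedral sites form three mutually perpendicular trans pairs.
Systematic placement gives 6 geometric isomers: I cis, Br trans; I trans, Br trans; I cis, Br cis (3 arrangements, 2 chiral); I trans, Br cis.

6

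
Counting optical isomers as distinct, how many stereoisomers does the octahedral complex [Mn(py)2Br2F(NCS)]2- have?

8

Systematic placement gives 6 geometric isomers: py trans, Br trans; py cis, Br trans; py trans, Br cis; py cis, Br cis (3 arrangements, 2 chiral).
Of these, 2 lack any improper symmetry element and so occur as enantiomeric pairs, giving 6 + 2 = 8 stereoisomers in total.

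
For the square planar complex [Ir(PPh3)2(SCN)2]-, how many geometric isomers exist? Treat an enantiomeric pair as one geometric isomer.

In a square planar complex each vertex has one trans partner and two cis neighbours.
Working through the distinct placements yields 2 geometric isomers: PPh3 cis; PPh3 trans.

2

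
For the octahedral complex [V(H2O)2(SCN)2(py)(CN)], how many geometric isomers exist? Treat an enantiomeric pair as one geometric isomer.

6

An octahedron has six vertices in three trans pairs; every non-trans pair is cis.
There are 6 geometric isomers: H2O cis, SCN cis (3 arrangements, 2 chiral); H2O cis, SCN trans; H2O trans, SCN cis; H2O trans, SCN trans.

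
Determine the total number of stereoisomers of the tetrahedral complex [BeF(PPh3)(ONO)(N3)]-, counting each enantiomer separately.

2

All four vertices of a tetrahedron are equivalent and mutually adjacent, so cis/trans isomerism cannot arise.
Only one geometric arrangement is possible; it has no improper symmetry element, so it exists as a pair of enantiomers (2 stereoisomers).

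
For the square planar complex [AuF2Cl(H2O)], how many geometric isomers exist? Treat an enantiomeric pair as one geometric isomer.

2

Systematic placement gives 2 geometric isomers: F cis; F trans.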